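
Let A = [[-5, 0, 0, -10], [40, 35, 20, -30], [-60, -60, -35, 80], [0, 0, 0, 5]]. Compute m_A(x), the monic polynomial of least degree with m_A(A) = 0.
The characteristic polynomial factors as (x - 5)^2(x + 5)^2. The minimal polynomial is ∏(x - λ)^{k_λ} where k_λ is the size of the largest Jordan block at λ.

For λ = -5: rank(A + 5I) = 2, and the largest Jordan block has size 1 (the smallest k with rank((A + 5I)^k) = rank((A + 5I)^(k+1))).
For λ = 5: rank(A - 5I) = 2, and the largest Jordan block has size 1 (the smallest k with rank((A - 5I)^k) = rank((A - 5I)^(k+1))).

So m_A(x) = (x - 5)(x + 5).

m_A(x) = (x - 5)(x + 5)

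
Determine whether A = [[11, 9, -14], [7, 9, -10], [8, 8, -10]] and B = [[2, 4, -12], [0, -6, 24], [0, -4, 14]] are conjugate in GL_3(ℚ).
Both have characteristic polynomial (x - 6)(x - 2)^2, but the minimal polynomial of A is (x - 6)(x - 2)^2 while the minimal polynomial of B is (x - 6)(x - 2). The minimal polynomial is a similarity invariant, so A and B are not similar.

No.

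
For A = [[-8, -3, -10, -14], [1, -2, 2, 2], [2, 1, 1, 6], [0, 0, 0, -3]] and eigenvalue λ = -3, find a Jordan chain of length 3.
v_1 = [[1, 0, 1, -1]]^T, v_2 = [[-1, 1, 0, 0]]^T, v_3 = [[2, 0, -1, 0]]^T

We seek v_1 ∈ ker((A + 3I)^3) \ ker((A + 3I)^2), then set v_{i+1} = (A + 3I) v_i.

One such chain is v_1 = [[1, 0, 1, -1]]^T, v_2 = [[-1, 1, 0, 0]]^T, v_3 = [[2, 0, -1, 0]]^T. Check: (A + 3I) v_3 = [[0, 0, 0, 0]]^T = 0.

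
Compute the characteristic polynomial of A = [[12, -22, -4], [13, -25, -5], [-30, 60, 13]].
χ_A(x) = (x - 1)^2(x + 2)

xI - A = [[x - 12, 22, 4], [-13, x + 25, 5], [30, -60, x - 13]].

Expanding det(xI - A) along the first row:
det(xI - A) = + (x - 12)·det([[x + 25, 5], [-60, x - 13]]) - (22)·det([[-13, 5], [30, x - 13]]) + (4)·det([[-13, x + 25], [30, -60]]).

Evaluating gives χ_A(x) = x^3 - 3x + 2 = (x - 1)^2(x + 2).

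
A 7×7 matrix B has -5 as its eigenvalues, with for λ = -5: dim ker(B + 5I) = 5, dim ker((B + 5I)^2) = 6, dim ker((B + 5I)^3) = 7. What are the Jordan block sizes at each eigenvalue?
Jordan blocks: (-5, 3), (-5, 1), (-5, 1), (-5, 1), (-5, 1)

λ = -5: successive nullity increments [5, 1, 1] count blocks of size ≥ k; block sizes are [3, 1, 1, 1, 1].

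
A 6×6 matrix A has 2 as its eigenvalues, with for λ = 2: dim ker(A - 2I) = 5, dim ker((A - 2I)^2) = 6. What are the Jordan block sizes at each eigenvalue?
Jordan blocks: (2, 2), (2, 1), (2, 1), (2, 1), (2, 1)

λ = 2: successive nullity increments [5, 1] count blocks of size ≥ k; block sizes are [2, 1, 1, 1, 1].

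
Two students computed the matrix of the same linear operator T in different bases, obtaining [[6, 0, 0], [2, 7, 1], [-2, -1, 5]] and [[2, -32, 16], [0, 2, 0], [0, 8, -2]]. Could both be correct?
No.

trace(A) = 18 but trace(B) = 2. The trace is a similarity invariant, so A and B are not similar.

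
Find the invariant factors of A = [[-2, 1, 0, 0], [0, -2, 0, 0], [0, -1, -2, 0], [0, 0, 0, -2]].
The Jordan structure of A has elementary divisors (x + 2)^2, (x + 2), (x + 2). Arranging the block sizes at each eigenvalue in decreasing order and taking row products gives the invariant factors.

Invariant factors (smallest first, each dividing the next): x + 2, x + 2, (x + 2)^2.

Check: the last factor (x + 2)^2 is the minimal polynomial, and the product (x + 2)^4 is the characteristic polynomial.

x + 2, x + 2, (x + 2)^2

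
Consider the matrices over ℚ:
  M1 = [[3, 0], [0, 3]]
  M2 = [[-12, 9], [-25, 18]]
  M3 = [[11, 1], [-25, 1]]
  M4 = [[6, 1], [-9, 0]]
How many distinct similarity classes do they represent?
3 classes: {M1}, {M2, M4}, {M3}

Characteristic polynomials: χ_{M1} = (x - 3)^2, χ_{M2} = (x - 3)^2, χ_{M3} = (x - 6)^2, χ_{M4} = (x - 3)^2.

{M1}: invariant factors x - 3, x - 3.

{M2, M4}: invariant factors (x - 3)^2.

{M3}: invariant factors (x - 6)^2.

Matrices are similar if and only if their invariant-factor lists agree; the partition into similarity classes is {M1}, {M2, M4}, {M3}.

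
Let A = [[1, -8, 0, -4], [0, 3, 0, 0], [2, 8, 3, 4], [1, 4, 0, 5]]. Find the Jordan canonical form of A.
The characteristic polynomial is det(xI - A) = (x - 3)^4, so the eigenvalues are 3 (algebraic multiplicity 4).

For λ = 3: rank(A - 3I) = 1, rank((A - 3I)^2) = 0. The eigenspace has dimension 4 - 1 = 3, so there are 3 Jordan blocks; the rank sequence gives block sizes [2, 1, 1].

Assembling the blocks gives the Jordan form J above.

J = [[3, 1, 0, 0], [0, 3, 0, 0], [0, 0, 3, 0], [0, 0, 0, 3]]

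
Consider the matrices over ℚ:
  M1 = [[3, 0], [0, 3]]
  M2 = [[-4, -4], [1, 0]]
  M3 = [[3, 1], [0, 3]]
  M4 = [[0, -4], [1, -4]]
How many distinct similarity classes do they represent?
Characteristic polynomials: χ_{M1} = (x - 3)^2, χ_{M2} = (x + 2)^2, χ_{M3} = (x - 3)^2, χ_{M4} = (x + 2)^2.

{M1}: invariant factors x - 3, x - 3.

{M2, M4}: invariant factors (x + 2)^2.

{M3}: invariant factors (x - 3)^2.

Matrices are similar if and only if their invariant-factor lists agree; the partition into similarity classes is {M1}, {M2, M4}, {M3}.

3 classes: {M1}, {M2, M4}, {M3}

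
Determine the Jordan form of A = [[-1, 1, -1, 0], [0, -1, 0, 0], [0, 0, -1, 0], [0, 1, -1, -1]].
J = [[-1, 1, 0, 0], [0, -1, 0, 0], [0, 0, -1, 0], [0, 0, 0, -1]]

The characteristic polynomial is det(xI - A) = (x + 1)^4, so the eigenvalues are -1 (algebraic multiplicity 4).

For λ = -1: rank(A + I) = 1, rank((A + I)^2) = 0. The eigenspace has dimension 4 - 1 = 3, so there are 3 Jordan blocks; the rank sequence gives block sizes [2, 1, 1].

Assembling the blocks gives the Jordan form J above.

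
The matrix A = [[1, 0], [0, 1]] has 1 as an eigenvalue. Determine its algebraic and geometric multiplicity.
The characteristic polynomial is (x - 1)^2, so the factor x - 1 appears with exponent 2: the algebraic multiplicity is 2.

rank(A - I) = 0, so the eigenspace has dimension 2 - 0 = 2: the geometric multiplicity is 2.

algebraic multiplicity 2, geometric multiplicity 2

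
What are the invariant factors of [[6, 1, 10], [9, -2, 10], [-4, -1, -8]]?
The Jordan structure of A has elementary divisors (x + 3)^2, (x - 2). Arranging the block sizes at each eigenvalue in decreasing order and taking row products gives the invariant factors.

Invariant factors (smallest first, each dividing the next): (x - 2)(x + 3)^2.

Check: the last factor (x - 2)(x + 3)^2 is the minimal polynomial, and the product (x - 2)(x + 3)^2 is the characteristic polynomial.

(x - 2)(x + 3)^2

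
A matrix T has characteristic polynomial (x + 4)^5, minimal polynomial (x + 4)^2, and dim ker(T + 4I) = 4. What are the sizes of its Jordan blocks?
Jordan blocks: (-4, 2), (-4, 1), (-4, 1), (-4, 1)

λ = -4: algebraic multiplicity 5 (exponent in χ_T), largest block size 2 (exponent in m_T), 4 blocks (geometric multiplicity). These force block sizes [2, 1, 1, 1].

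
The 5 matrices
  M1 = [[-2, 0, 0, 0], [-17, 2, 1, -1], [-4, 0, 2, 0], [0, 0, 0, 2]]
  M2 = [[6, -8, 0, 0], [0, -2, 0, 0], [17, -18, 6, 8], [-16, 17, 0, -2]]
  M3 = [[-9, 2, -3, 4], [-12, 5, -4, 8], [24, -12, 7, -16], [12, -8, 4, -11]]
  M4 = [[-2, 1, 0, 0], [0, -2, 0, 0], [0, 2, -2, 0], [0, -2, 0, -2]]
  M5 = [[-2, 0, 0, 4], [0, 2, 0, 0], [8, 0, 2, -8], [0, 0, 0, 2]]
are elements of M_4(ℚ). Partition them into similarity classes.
Characteristic polynomials: χ_{M1} = (x - 2)^3(x + 2), χ_{M2} = (x - 6)^2(x + 2)^2, χ_{M3} = (x + 1)^2(x + 3)^2, χ_{M4} = (x + 2)^4, χ_{M5} = (x - 2)^3(x + 2).

{M1}: invariant factors x - 2, (x - 2)^2(x + 2).

{M2}: invariant factors (x - 6)^2(x + 2)^2.

{M3}: invariant factors x + 3, (x + 1)^2(x + 3).

{M4}: invariant factors x + 2, x + 2, (x + 2)^2.

{M5}: invariant factors x - 2, x - 2, (x - 2)(x + 2).

Matrices are similar if and only if their invariant-factor lists agree; the partition into similarity classes is {M1}, {M2}, {M3}, {M4}, {M5}.

5 classes: {M1}, {M2}, {M3}, {M4}, {M5}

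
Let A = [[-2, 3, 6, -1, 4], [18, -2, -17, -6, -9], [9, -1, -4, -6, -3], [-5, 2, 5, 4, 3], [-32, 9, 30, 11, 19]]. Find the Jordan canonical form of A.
J = [[3, 1, 0, 0, 0], [0, 3, 1, 0, 0], [0, 0, 3, 0, 0], [0, 0, 0, 3, 1], [0, 0, 0, 0, 3]]

The characteristic polynomial is det(xI - A) = (x - 3)^5, so the eigenvalues are 3 (algebraic multiplicity 5).

For λ = 3: rank(A - 3I) = 3, rank((A - 3I)^2) = 1, rank((A - 3I)^3) = 0. The eigenspace has dimension 5 - 3 = 2, so there are 2 Jordan blocks; the rank sequence gives block sizes [3, 2].

Assembling the blocks gives the Jordan form J above.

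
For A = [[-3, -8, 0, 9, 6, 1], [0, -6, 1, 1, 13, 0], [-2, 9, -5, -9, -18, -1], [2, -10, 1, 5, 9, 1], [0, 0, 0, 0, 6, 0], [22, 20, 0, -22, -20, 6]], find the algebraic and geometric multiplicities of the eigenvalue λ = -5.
algebraic multiplicity 3, geometric multiplicity 1

The characteristic polynomial is (x - 6)^3(x + 5)^3, so the factor x + 5 appears with exponent 3: the algebraic multiplicity is 3.

rank(A + 5I) = 5, so the eigenspace has dimension 6 - 5 = 1: the geometric multiplicity is 1.

Since 1 < 3, A is not diagonalizable.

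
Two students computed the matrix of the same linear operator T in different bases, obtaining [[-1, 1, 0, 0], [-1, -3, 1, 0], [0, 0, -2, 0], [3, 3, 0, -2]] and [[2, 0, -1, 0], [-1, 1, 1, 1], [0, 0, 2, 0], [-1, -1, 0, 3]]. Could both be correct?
No.

trace(A) = -8 but trace(B) = 8. The trace is a similarity invariant, so A and B are not similar.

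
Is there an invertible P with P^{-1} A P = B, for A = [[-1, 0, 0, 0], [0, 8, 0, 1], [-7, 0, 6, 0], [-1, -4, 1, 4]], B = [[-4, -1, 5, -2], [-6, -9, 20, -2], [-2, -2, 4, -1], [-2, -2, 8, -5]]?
trace(A) = 17 but trace(B) = -14. The trace is a similarity invariant, so A and B are not similar.

No.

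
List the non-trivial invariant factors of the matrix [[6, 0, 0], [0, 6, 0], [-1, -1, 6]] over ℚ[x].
x - 6, (x - 6)^2

The Jordan structure of A has elementary divisors (x - 6)^2, (x - 6). Arranging the block sizes at each eigenvalue in decreasing order and taking row products gives the invariant factors.

Invariant factors (smallest first, each dividing the next): x - 6, (x - 6)^2.

Check: the last factor (x - 6)^2 is the minimal polynomial, and the product (x - 6)^3 is the characteristic polynomial.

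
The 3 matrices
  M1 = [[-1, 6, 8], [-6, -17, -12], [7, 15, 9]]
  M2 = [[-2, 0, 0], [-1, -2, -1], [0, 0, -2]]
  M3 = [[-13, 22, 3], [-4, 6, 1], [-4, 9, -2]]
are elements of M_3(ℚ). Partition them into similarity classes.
3 classes: {M1}, {M2}, {M3}

Characteristic polynomials: χ_{M1} = (x - 1)(x + 5)^2, χ_{M2} = (x + 2)^3, χ_{M3} = (x + 3)^3.

{M1}: invariant factors (x - 1)(x + 5)^2.

{M2}: invariant factors x + 2, (x + 2)^2.

{M3}: invariant factors (x + 3)^3.

Matrices are similar if and only if their invariant-factor lists agree; the partition into similarity classes is {M1}, {M2}, {M3}.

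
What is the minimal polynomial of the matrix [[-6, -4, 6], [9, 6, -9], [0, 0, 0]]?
The characteristic polynomial factors as x^3. The minimal polynomial is ∏(x - λ)^{k_λ} where k_λ is the size of the largest Jordan block at λ.

For λ = 0: rank(A) = 1, and the largest Jordan block has size 2 (the smallest k with rank(A^k) = rank(A^(k+1))).

So m_A(x) = x^2.

m_A(x) = x^2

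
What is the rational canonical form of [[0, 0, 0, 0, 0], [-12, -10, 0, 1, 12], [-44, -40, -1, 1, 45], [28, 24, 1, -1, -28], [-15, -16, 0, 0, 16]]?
The invariant factors of A (the non-unit diagonal entries of the Smith normal form of xI - A over ℚ[x]) are x(x^2 - 2x - 4)^2, each dividing the next. The characteristic polynomial is their product, x(x^2 - 2x - 4)^2.

The rational canonical form is the block-diagonal matrix of companion matrices C(f_i):
R = [[0, 0, 0, 0, 0], [1, 0, 0, 0, -16], [0, 1, 0, 0, -16], [0, 0, 1, 0, 4], [0, 0, 0, 1, 4]].

Note the characteristic polynomial does not split into linear factors over ℚ, so A has no Jordan form over ℚ; the rational canonical form exists over any field.

R = [[0, 0, 0, 0, 0], [1, 0, 0, 0, -16], [0, 1, 0, 0, -16], [0, 0, 1, 0, 4], [0, 0, 0, 1, 4]]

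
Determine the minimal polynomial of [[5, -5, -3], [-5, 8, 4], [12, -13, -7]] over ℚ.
The characteristic polynomial factors as (x - 2)^3. The minimal polynomial is ∏(x - λ)^{k_λ} where k_λ is the size of the largest Jordan block at λ.

For λ = 2: rank(A - 2I) = 2, and the largest Jordan block has size 3 (the smallest k with rank((A - 2I)^k) = rank((A - 2I)^(k+1))).

So m_A(x) = (x - 2)^3.

m_A(x) = (x - 2)^3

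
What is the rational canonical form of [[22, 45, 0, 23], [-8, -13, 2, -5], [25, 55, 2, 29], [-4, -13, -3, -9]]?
The invariant factors of A (the non-unit diagonal entries of the Smith normal form of xI - A over ℚ[x]) are (x - 2)(x^3 - 3x + 5), each dividing the next. The characteristic polynomial is their product, (x - 2)(x^3 - 3x + 5).

The rational canonical form is the block-diagonal matrix of companion matrices C(f_i):
R = [[0, 0, 0, 10], [1, 0, 0, -11], [0, 1, 0, 3], [0, 0, 1, 2]].

Note the characteristic polynomial does not split into linear factors over ℚ, so A has no Jordan form over ℚ; the rational canonical form exists over any field.

R = [[0, 0, 0, 10], [1, 0, 0, -11], [0, 1, 0, 3], [0, 0, 1, 2]]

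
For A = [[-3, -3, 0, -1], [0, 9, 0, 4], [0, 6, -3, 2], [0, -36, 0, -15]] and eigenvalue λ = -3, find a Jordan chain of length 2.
v_1 = [[1, 0, -1, 1]]^T, v_2 = [[-1, 4, 2, -12]]^T

We seek v_1 ∈ ker((A + 3I)^2) \ ker(A + 3I), then set v_{i+1} = (A + 3I) v_i.

One such chain is v_1 = [[1, 0, -1, 1]]^T, v_2 = [[-1, 4, 2, -12]]^T. Check: (A + 3I) v_2 = [[0, 0, 0, 0]]^T = 0.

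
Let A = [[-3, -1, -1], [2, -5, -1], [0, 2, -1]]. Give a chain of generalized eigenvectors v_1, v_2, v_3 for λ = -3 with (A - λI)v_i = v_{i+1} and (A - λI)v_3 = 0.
We seek v_1 ∈ ker((A + 3I)^3) \ ker((A + 3I)^2), then set v_{i+1} = (A + 3I) v_i.

One such chain is v_1 = [[0, 1, -1]]^T, v_2 = [[0, -1, 0]]^T, v_3 = [[1, 2, -2]]^T. Check: (A + 3I) v_3 = [[0, 0, 0]]^T = 0.

v_1 = [[0, 1, -1]]^T, v_2 = [[0, -1, 0]]^T, v_3 = [[1, 2, -2]]^T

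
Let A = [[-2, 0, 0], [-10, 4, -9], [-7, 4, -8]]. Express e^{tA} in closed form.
A has Jordan form J = [[-2, 1, 0], [0, -2, 1], [0, 0, -2]] with A = PJP^{-1}, so e^{tA} = P e^{tJ} P^{-1}.

For a Jordan block J_k(λ), e^{tJ_k(λ)} = e^{λt} · (I + tN + t^2 N^2/2! + ... + t^{k-1} N^{k-1}/(k-1)!) where N is the nilpotent superdiagonal part.

Assembling the blocks and conjugating back gives the entries of e^{tA} as shown above.

e^{tA} = [[e^{-2*t}, 0, 0], [t*(3*t - 20)*e^{-2*t}/2, (6*t + 1)*e^{-2*t}, -9*t*e^{-2*t}], [t*(t - 7)*e^{-2*t}, 4*t*e^{-2*t}, (1 - 6*t)*e^{-2*t}]]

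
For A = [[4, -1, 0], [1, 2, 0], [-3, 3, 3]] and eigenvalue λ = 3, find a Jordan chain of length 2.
We seek v_1 ∈ ker((A - 3I)^2) \ ker(A - 3I), then set v_{i+1} = (A - 3I) v_i.

One such chain is v_1 = [[4, 3, -3]]^T, v_2 = [[1, 1, -3]]^T. Check: (A - 3I) v_2 = [[0, 0, 0]]^T = 0.

v_1 = [[4, 3, -3]]^T, v_2 = [[1, 1, -3]]^T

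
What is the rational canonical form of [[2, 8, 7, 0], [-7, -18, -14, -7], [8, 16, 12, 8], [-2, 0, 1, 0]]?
The invariant factors of A (the non-unit diagonal entries of the Smith normal form of xI - A over ℚ[x]) are (x - 2)(x + 4), (x - 2)(x + 4), each dividing the next. The characteristic polynomial is their product, (x - 2)^2(x + 4)^2.

The rational canonical form is the block-diagonal matrix of companion matrices C(f_i):
R = [[0, 8, 0, 0], [1, -2, 0, 0], [0, 0, 0, 8], [0, 0, 1, -2]].

R = [[0, 8, 0, 0], [1, -2, 0, 0], [0, 0, 0, 8], [0, 0, 1, -2]]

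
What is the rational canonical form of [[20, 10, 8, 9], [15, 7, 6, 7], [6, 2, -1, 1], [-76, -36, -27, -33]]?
The invariant factors of A (the non-unit diagonal entries of the Smith normal form of xI - A over ℚ[x]) are x(x - 1)(x + 4)^2, each dividing the next. The characteristic polynomial is their product, x(x - 1)(x + 4)^2.

The rational canonical form is the block-diagonal matrix of companion matrices C(f_i):
R = [[0, 0, 0, 0], [1, 0, 0, 16], [0, 1, 0, -8], [0, 0, 1, -7]].

R = [[0, 0, 0, 0], [1, 0, 0, 16], [0, 1, 0, -8], [0, 0, 1, -7]]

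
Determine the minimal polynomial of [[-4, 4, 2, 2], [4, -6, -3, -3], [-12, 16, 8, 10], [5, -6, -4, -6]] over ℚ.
The characteristic polynomial factors as (x + 2)^4. The minimal polynomial is ∏(x - λ)^{k_λ} where k_λ is the size of the largest Jordan block at λ.

For λ = -2: rank(A + 2I) = 2, and the largest Jordan block has size 3 (the smallest k with rank((A + 2I)^k) = rank((A + 2I)^(k+1))).

So m_A(x) = (x + 2)^3.

m_A(x) = (x + 2)^3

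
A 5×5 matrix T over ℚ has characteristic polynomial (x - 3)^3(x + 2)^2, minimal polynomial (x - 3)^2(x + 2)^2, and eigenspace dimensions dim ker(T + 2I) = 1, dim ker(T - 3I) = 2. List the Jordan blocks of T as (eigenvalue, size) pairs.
Jordan blocks: (-2, 2), (3, 2), (3, 1)

λ = -2: algebraic multiplicity 2 (exponent in χ_T), largest block size 2 (exponent in m_T), 1 block (geometric multiplicity). This forces block sizes [2].
λ = 3: algebraic multiplicity 3 (exponent in χ_T), largest block size 2 (exponent in m_T), 2 blocks (geometric multiplicity). These force block sizes [2, 1].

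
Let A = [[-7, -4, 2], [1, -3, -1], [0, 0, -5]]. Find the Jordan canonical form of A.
The characteristic polynomial is det(xI - A) = (x + 5)^3, so the eigenvalues are -5 (algebraic multiplicity 3).

For λ = -5: rank(A + 5I) = 1, rank((A + 5I)^2) = 0. The eigenspace has dimension 3 - 1 = 2, so there are 2 Jordan blocks; the rank sequence gives block sizes [2, 1].

Assembling the blocks gives the Jordan form J above.

J = [[-5, 1, 0], [0, -5, 0], [0, 0, -5]]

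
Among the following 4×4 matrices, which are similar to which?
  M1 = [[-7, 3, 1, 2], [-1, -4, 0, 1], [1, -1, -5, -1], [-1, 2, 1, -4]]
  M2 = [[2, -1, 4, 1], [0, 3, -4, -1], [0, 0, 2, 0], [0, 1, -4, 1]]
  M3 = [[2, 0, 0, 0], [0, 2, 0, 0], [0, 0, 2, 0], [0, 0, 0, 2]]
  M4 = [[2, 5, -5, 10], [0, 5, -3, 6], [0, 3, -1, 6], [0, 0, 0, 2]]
Characteristic polynomials: χ_{M1} = (x + 5)^4, χ_{M2} = (x - 2)^4, χ_{M3} = (x - 2)^4, χ_{M4} = (x - 2)^4.

{M1}: invariant factors (x + 5)^2, (x + 5)^2.

{M2, M4}: invariant factors x - 2, x - 2, (x - 2)^2.

{M3}: invariant factors x - 2, x - 2, x - 2, x - 2.

Matrices are similar if and only if their invariant-factor lists agree; the partition into similarity classes is {M1}, {M2, M4}, {M3}.

3 classes: {M1}, {M2, M4}, {M3}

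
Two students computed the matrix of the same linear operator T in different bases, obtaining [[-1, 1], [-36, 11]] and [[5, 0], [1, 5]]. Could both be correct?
Two matrices over a field are similar if and only if they have the same invariant factors.

Both A and B have characteristic polynomial (x - 5)^2 and minimal polynomial (x - 5)^2. Computing further, both have invariant factors (x - 5)^2. Hence A and B are similar.

Yes.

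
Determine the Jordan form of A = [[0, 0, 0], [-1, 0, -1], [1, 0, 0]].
J = [[0, 1, 0], [0, 0, 1], [0, 0, 0]]

The characteristic polynomial is det(xI - A) = x^3, so the eigenvalues are 0 (algebraic multiplicity 3).

For λ = 0: rank(A) = 2, rank(A^2) = 1, rank(A^3) = 0. The eigenspace has dimension 3 - 2 = 1, so there is 1 Jordan block; the rank sequence gives block sizes [3].

Assembling the blocks gives the Jordan form J above.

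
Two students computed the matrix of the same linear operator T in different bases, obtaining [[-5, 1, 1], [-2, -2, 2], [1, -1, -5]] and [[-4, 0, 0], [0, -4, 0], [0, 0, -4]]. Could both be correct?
Both have characteristic polynomial (x + 4)^3, but the minimal polynomial of A is (x + 4)^2 while the minimal polynomial of B is x + 4. The minimal polynomial is a similarity invariant, so A and B are not similar.

No.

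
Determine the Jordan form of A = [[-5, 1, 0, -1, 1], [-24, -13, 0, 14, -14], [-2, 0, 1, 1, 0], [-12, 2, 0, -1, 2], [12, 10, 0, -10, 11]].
J = [[-5, 1, 0, 0, 0], [0, -5, 0, 0, 0], [0, 0, 1, 1, 0], [0, 0, 0, 1, 0], [0, 0, 0, 0, 1]]

The characteristic polynomial is det(xI - A) = (x - 1)^3(x + 5)^2, so the eigenvalues are -5 (algebraic multiplicity 2), 1 (algebraic multiplicity 3).

For λ = -5: rank(A + 5I) = 4, rank((A + 5I)^2) = 3. The eigenspace has dimension 5 - 4 = 1, so there is 1 Jordan block; the rank sequence gives block sizes [2].

For λ = 1: rank(A - I) = 3, rank((A - I)^2) = 2. The eigenspace has dimension 5 - 3 = 2, so there are 2 Jordan blocks; the rank sequence gives block sizes [2, 1].

Assembling the blocks gives the Jordan form J above.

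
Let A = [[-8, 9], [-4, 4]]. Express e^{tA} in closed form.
A has Jordan form J = [[-2, 1], [0, -2]] with A = PJP^{-1}, so e^{tA} = P e^{tJ} P^{-1}.

For a Jordan block J_k(λ), e^{tJ_k(λ)} = e^{λt} · (I + tN + t^2 N^2/2! + ... + t^{k-1} N^{k-1}/(k-1)!) where N is the nilpotent superdiagonal part.

Assembling the blocks and conjugating back gives the entries of e^{tA} as shown above.

e^{tA} = [[(1 - 6*t)*e^{-2*t}, 9*t*e^{-2*t}], [-4*t*e^{-2*t}, (6*t + 1)*e^{-2*t}]]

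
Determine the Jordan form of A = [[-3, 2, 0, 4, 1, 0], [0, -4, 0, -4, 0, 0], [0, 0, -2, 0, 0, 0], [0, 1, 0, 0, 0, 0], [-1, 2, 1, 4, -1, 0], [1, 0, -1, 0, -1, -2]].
J = [[-2, 1, 0, 0, 0, 0], [0, -2, 1, 0, 0, 0], [0, 0, -2, 0, 0, 0], [0, 0, 0, -2, 1, 0], [0, 0, 0, 0, -2, 0], [0, 0, 0, 0, 0, -2]]

The characteristic polynomial is det(xI - A) = (x + 2)^6, so the eigenvalues are -2 (algebraic multiplicity 6).

For λ = -2: rank(A + 2I) = 3, rank((A + 2I)^2) = 1, rank((A + 2I)^3) = 0. The eigenspace has dimension 6 - 3 = 3, so there are 3 Jordan blocks; the rank sequence gives block sizes [3, 2, 1].

Assembling the blocks gives the Jordan form J above.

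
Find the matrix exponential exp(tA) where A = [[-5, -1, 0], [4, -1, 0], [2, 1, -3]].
A has Jordan form J = [[-3, 1, 0], [0, -3, 0], [0, 0, -3]] with A = PJP^{-1}, so e^{tA} = P e^{tJ} P^{-1}.

For a Jordan block J_k(λ), e^{tJ_k(λ)} = e^{λt} · (I + tN + t^2 N^2/2! + ... + t^{k-1} N^{k-1}/(k-1)!) where N is the nilpotent superdiagonal part.

Assembling the blocks and conjugating back gives the entries of e^{tA} as shown above.

e^{tA} = [[(1 - 2*t)*e^{-3*t}, -t*e^{-3*t}, 0], [4*t*e^{-3*t}, (2*t + 1)*e^{-3*t}, 0], [2*t*e^{-3*t}, t*e^{-3*t}, e^{-3*t}]]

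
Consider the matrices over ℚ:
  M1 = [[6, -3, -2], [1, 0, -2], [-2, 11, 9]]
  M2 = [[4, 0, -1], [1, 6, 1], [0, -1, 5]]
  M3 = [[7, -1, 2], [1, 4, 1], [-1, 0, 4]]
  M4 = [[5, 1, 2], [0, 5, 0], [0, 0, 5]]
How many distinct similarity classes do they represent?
2 classes: {M1, M2, M3}, {M4}

Characteristic polynomials: χ_{M1} = (x - 5)^3, χ_{M2} = (x - 5)^3, χ_{M3} = (x - 5)^3, χ_{M4} = (x - 5)^3.

{M1, M2, M3}: invariant factors (x - 5)^3.

{M4}: invariant factors x - 5, (x - 5)^2.

Matrices are similar if and only if their invariant-factor lists agree; the partition into similarity classes is {M1, M2, M3}, {M4}.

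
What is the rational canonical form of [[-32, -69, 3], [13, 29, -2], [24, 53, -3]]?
R = [[0, 0, -8], [1, 0, -12], [0, 1, -6]]

The invariant factors of A (the non-unit diagonal entries of the Smith normal form of xI - A over ℚ[x]) are (x + 2)^3, each dividing the next. The characteristic polynomial is their product, (x + 2)^3.

The rational canonical form is the block-diagonal matrix of companion matrices C(f_i):
R = [[0, 0, -8], [1, 0, -12], [0, 1, -6]].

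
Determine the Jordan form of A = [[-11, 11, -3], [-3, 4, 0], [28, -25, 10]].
J = [[1, 1, 0], [0, 1, 1], [0, 0, 1]]

The characteristic polynomial is det(xI - A) = (x - 1)^3, so the eigenvalues are 1 (algebraic multiplicity 3).

For λ = 1: rank(A - I) = 2, rank((A - I)^2) = 1, rank((A - I)^3) = 0. The eigenspace has dimension 3 - 2 = 1, so there is 1 Jordan block; the rank sequence gives block sizes [3].

Assembling the blocks gives the Jordan form J above.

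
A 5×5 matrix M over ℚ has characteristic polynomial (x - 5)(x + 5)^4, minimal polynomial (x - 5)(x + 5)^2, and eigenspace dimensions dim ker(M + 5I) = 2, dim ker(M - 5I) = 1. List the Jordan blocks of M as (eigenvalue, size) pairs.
λ = -5: algebraic multiplicity 4 (exponent in χ_M), largest block size 2 (exponent in m_M), 2 blocks (geometric multiplicity). These force block sizes [2, 2].
λ = 5: algebraic multiplicity 1 (exponent in χ_M), largest block size 1 (exponent in m_M), 1 block (geometric multiplicity). This forces block sizes [1].

Jordan blocks: (-5, 2), (-5, 2), (5, 1)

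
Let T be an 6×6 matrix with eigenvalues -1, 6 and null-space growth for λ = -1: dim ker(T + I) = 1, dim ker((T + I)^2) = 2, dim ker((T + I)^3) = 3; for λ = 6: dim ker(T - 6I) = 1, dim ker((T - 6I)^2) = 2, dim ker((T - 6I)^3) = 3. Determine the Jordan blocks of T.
λ = -1: successive nullity increments [1, 1, 1] count blocks of size ≥ k; block sizes are [3].
λ = 6: successive nullity increments [1, 1, 1] count blocks of size ≥ k; block sizes are [3].

Jordan blocks: (-1, 3), (6, 3)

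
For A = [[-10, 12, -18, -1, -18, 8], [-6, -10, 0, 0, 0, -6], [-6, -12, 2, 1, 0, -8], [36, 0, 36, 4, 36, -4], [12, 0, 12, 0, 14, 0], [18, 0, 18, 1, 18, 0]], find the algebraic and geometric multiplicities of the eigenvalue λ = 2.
The characteristic polynomial is (x - 2)^4(x + 4)^2, so the factor x - 2 appears with exponent 4: the algebraic multiplicity is 4.

rank(A - 2I) = 3, so the eigenspace has dimension 6 - 3 = 3: the geometric multiplicity is 3.

Since 3 < 4, A is not diagonalizable.

algebraic multiplicity 4, geometric multiplicity 3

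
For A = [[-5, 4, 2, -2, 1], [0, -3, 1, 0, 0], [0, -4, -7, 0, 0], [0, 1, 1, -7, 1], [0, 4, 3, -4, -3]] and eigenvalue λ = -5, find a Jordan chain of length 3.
v_1 = [[0, 0, 1, 2, 2]]^T, v_2 = [[0, 1, -2, -1, -1]]^T, v_3 = [[1, 0, 0, 0, 0]]^T

We seek v_1 ∈ ker((A + 5I)^3) \ ker((A + 5I)^2), then set v_{i+1} = (A + 5I) v_i.

One such chain is v_1 = [[0, 0, 1, 2, 2]]^T, v_2 = [[0, 1, -2, -1, -1]]^T, v_3 = [[1, 0, 0, 0, 0]]^T. Check: (A + 5I) v_3 = [[0, 0, 0, 0, 0]]^T = 0.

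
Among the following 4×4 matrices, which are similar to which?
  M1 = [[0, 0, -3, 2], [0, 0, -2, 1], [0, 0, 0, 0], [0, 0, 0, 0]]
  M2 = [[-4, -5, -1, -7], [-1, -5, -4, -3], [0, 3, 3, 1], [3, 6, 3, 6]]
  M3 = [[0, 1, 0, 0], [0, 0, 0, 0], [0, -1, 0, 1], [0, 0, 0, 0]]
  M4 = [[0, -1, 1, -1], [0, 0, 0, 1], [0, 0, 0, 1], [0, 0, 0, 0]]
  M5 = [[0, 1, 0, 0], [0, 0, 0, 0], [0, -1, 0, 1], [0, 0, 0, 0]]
Characteristic polynomials: χ_{M1} = x^4, χ_{M2} = x^4, χ_{M3} = x^4, χ_{M4} = x^4, χ_{M5} = x^4.

{M1, M2, M3, M4, M5}: invariant factors x^2, x^2.

Matrices are similar if and only if their invariant-factor lists agree; the partition into similarity classes is {M1, M2, M3, M4, M5}.

1 class: {M1, M2, M3, M4, M5}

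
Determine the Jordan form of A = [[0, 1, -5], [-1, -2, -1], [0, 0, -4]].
J = [[-4, 0, 0], [0, -1, 1], [0, 0, -1]]

The characteristic polynomial is det(xI - A) = (x + 1)^2(x + 4), so the eigenvalues are -4 (algebraic multiplicity 1), -1 (algebraic multiplicity 2).

For λ = -4: algebraic multiplicity 1 gives one 1×1 block.

For λ = -1: rank(A + I) = 2, rank((A + I)^2) = 1. The eigenspace has dimension 3 - 2 = 1, so there is 1 Jordan block; the rank sequence gives block sizes [2].

Assembling the blocks gives the Jordan form J above.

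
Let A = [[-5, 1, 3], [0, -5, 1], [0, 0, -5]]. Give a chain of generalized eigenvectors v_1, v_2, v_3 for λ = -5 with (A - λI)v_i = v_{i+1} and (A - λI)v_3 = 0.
We seek v_1 ∈ ker((A + 5I)^3) \ ker((A + 5I)^2), then set v_{i+1} = (A + 5I) v_i.

One such chain is v_1 = [[-1, -2, 1]]^T, v_2 = [[1, 1, 0]]^T, v_3 = [[1, 0, 0]]^T. Check: (A + 5I) v_3 = [[0, 0, 0]]^T = 0.

v_1 = [[-1, -2, 1]]^T, v_2 = [[1, 1, 0]]^T, v_3 = [[1, 0, 0]]^T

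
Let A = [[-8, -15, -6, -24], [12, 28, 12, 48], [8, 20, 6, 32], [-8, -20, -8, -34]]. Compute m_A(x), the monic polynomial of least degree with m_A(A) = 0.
The characteristic polynomial factors as (x + 2)^4. The minimal polynomial is ∏(x - λ)^{k_λ} where k_λ is the size of the largest Jordan block at λ.

For λ = -2: rank(A + 2I) = 1, and the largest Jordan block has size 2 (the smallest k with rank((A + 2I)^k) = rank((A + 2I)^(k+1))).

So m_A(x) = (x + 2)^2.

m_A(x) = (x + 2)^2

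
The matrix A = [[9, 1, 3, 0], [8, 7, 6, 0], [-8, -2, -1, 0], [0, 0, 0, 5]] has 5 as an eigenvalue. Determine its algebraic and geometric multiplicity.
algebraic multiplicity 4, geometric multiplicity 3

The characteristic polynomial is (x - 5)^4, so the factor x - 5 appears with exponent 4: the algebraic multiplicity is 4.

rank(A - 5I) = 1, so the eigenspace has dimension 4 - 1 = 3: the geometric multiplicity is 3.

Since 3 < 4, A is not diagonalizable.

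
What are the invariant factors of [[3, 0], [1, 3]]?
The Jordan structure of A has elementary divisors (x - 3)^2. Arranging the block sizes at each eigenvalue in decreasing order and taking row products gives the invariant factors.

Invariant factors (smallest first, each dividing the next): (x - 3)^2.

Check: the last factor (x - 3)^2 is the minimal polynomial, and the product (x - 3)^2 is the characteristic polynomial.

(x - 3)^2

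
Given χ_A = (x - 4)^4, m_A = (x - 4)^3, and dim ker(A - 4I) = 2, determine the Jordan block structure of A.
λ = 4: algebraic multiplicity 4 (exponent in χ_A), largest block size 3 (exponent in m_A), 2 blocks (geometric multiplicity). These force block sizes [3, 1].

Jordan blocks: (4, 3), (4, 1)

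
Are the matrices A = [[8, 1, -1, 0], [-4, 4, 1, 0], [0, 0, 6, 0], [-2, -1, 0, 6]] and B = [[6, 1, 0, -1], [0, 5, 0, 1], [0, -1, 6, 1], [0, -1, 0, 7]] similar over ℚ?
Both have characteristic polynomial (x - 6)^4, but the minimal polynomial of A is (x - 6)^3 while the minimal polynomial of B is (x - 6)^2. The minimal polynomial is a similarity invariant, so A and B are not similar.

No.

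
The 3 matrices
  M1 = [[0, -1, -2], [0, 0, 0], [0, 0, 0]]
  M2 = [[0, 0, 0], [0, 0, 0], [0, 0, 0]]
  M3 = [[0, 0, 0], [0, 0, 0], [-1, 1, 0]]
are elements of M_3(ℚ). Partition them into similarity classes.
2 classes: {M1, M3}, {M2}

Characteristic polynomials: χ_{M1} = x^3, χ_{M2} = x^3, χ_{M3} = x^3.

{M1, M3}: invariant factors x, x^2.

{M2}: invariant factors x, x, x.

Matrices are similar if and only if their invariant-factor lists agree; the partition into similarity classes is {M1, M3}, {M2}.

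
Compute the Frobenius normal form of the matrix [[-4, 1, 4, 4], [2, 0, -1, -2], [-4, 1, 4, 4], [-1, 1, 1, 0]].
R = [[0, 0, 0, 0], [1, 0, 0, 4], [0, 1, 0, -1], [0, 0, 1, 0]]

The invariant factors of A (the non-unit diagonal entries of the Smith normal form of xI - A over ℚ[x]) are x(x^3 + x - 4), each dividing the next. The characteristic polynomial is their product, x(x^3 + x - 4).

The rational canonical form is the block-diagonal matrix of companion matrices C(f_i):
R = [[0, 0, 0, 0], [1, 0, 0, 4], [0, 1, 0, -1], [0, 0, 1, 0]].

Note the characteristic polynomial does not split into linear factors over ℚ, so A has no Jordan form over ℚ; the rational canonical form exists over any field.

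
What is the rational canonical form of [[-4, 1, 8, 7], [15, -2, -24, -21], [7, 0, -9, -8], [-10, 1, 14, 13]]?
The invariant factors of A (the non-unit diagonal entries of the Smith normal form of xI - A over ℚ[x]) are (x - 1)^2(x^2 + 4x + 6), each dividing the next. The characteristic polynomial is their product, (x - 1)^2(x^2 + 4x + 6).

The rational canonical form is the block-diagonal matrix of companion matrices C(f_i):
R = [[0, 0, 0, -6], [1, 0, 0, 8], [0, 1, 0, 1], [0, 0, 1, -2]].

Note the characteristic polynomial does not split into linear factors over ℚ, so A has no Jordan form over ℚ; the rational canonical form exists over any field.

R = [[0, 0, 0, -6], [1, 0, 0, 8], [0, 1, 0, 1], [0, 0, 1, -2]]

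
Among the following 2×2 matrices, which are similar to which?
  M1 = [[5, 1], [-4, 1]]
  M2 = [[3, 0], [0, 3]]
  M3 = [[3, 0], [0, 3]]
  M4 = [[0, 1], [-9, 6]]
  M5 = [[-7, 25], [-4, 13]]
2 classes: {M1, M4, M5}, {M2, M3}

Characteristic polynomials: χ_{M1} = (x - 3)^2, χ_{M2} = (x - 3)^2, χ_{M3} = (x - 3)^2, χ_{M4} = (x - 3)^2, χ_{M5} = (x - 3)^2.

{M1, M4, M5}: invariant factors (x - 3)^2.

{M2, M3}: invariant factors x - 3, x - 3.

Matrices are similar if and only if their invariant-factor lists agree; the partition into similarity classes is {M1, M4, M5}, {M2, M3}.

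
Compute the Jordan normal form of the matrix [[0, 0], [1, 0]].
The characteristic polynomial is det(xI - A) = x^2, so the eigenvalues are 0 (algebraic multiplicity 2).

For λ = 0: rank(A) = 1, rank(A^2) = 0. The eigenspace has dimension 2 - 1 = 1, so there is 1 Jordan block; the rank sequence gives block sizes [2].

Assembling the blocks gives the Jordan form J above.

J = [[0, 1], [0, 0]]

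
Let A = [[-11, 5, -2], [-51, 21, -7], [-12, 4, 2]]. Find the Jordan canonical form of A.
J = [[4, 1, 0], [0, 4, 1], [0, 0, 4]]

The characteristic polynomial is det(xI - A) = (x - 4)^3, so the eigenvalues are 4 (algebraic multiplicity 3).

For λ = 4: rank(A - 4I) = 2, rank((A - 4I)^2) = 1, rank((A - 4I)^3) = 0. The eigenspace has dimension 3 - 2 = 1, so there is 1 Jordan block; the rank sequence gives block sizes [3].

Assembling the blocks gives the Jordan form J above.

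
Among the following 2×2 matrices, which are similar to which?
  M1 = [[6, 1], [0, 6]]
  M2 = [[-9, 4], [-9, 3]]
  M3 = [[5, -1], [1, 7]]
2 classes: {M1, M3}, {M2}

Characteristic polynomials: χ_{M1} = (x - 6)^2, χ_{M2} = (x + 3)^2, χ_{M3} = (x - 6)^2.

{M1, M3}: invariant factors (x - 6)^2.

{M2}: invariant factors (x + 3)^2.

Matrices are similar if and only if their invariant-factor lists agree; the partition into similarity classes is {M1, M3}, {M2}.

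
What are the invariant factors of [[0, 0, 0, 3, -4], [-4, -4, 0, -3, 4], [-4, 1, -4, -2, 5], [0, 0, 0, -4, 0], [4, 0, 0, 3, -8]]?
The Jordan structure of A has elementary divisors (x + 4)^2, (x + 4)^2, (x + 4). Arranging the block sizes at each eigenvalue in decreasing order and taking row products gives the invariant factors.

Invariant factors (smallest first, each dividing the next): x + 4, (x + 4)^2, (x + 4)^2.

Check: the last factor (x + 4)^2 is the minimal polynomial, and the product (x + 4)^5 is the characteristic polynomial.

x + 4, (x + 4)^2, (x + 4)^2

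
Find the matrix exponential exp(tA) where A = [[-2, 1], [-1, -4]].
e^{tA} = [[(t + 1)*e^{-3*t}, t*e^{-3*t}], [-t*e^{-3*t}, (1 - t)*e^{-3*t}]]

A has Jordan form J = [[-3, 1], [0, -3]] with A = PJP^{-1}, so e^{tA} = P e^{tJ} P^{-1}.

For a Jordan block J_k(λ), e^{tJ_k(λ)} = e^{λt} · (I + tN + t^2 N^2/2! + ... + t^{k-1} N^{k-1}/(k-1)!) where N is the nilpotent superdiagonal part.

Assembling the blocks and conjugating back gives the entries of e^{tA} as shown above.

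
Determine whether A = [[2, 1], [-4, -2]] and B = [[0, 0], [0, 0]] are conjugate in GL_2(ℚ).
Both have characteristic polynomial x^2, but the minimal polynomial of A is x^2 while the minimal polynomial of B is x. The minimal polynomial is a similarity invariant, so A and B are not similar.

No.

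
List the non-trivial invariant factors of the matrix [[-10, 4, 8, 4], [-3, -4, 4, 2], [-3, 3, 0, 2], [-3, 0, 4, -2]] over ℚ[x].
x + 4, (x + 4)^3

The Jordan structure of A has elementary divisors (x + 4)^3, (x + 4). Arranging the block sizes at each eigenvalue in decreasing order and taking row products gives the invariant factors.

Invariant factors (smallest first, each dividing the next): x + 4, (x + 4)^3.

Check: the last factor (x + 4)^3 is the minimal polynomial, and the product (x + 4)^4 is the characteristic polynomial.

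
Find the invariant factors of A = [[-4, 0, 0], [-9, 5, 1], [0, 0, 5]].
(x - 5)^2(x + 4)

The Jordan structure of A has elementary divisors (x + 4), (x - 5)^2. Arranging the block sizes at each eigenvalue in decreasing order and taking row products gives the invariant factors.

Invariant factors (smallest first, each dividing the next): (x - 5)^2(x + 4).

Check: the last factor (x - 5)^2(x + 4) is the minimal polynomial, and the product (x - 5)^2(x + 4) is the characteristic polynomial.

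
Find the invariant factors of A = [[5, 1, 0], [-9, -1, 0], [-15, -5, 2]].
The Jordan structure of A has elementary divisors (x - 2)^2, (x - 2). Arranging the block sizes at each eigenvalue in decreasing order and taking row products gives the invariant factors.

Invariant factors (smallest first, each dividing the next): x - 2, (x - 2)^2.

Check: the last factor (x - 2)^2 is the minimal polynomial, and the product (x - 2)^3 is the characteristic polynomial.

x - 2, (x - 2)^2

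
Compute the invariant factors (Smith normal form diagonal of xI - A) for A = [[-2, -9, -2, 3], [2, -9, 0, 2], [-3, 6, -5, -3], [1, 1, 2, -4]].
(x + 5)^2, (x + 5)^2

The Jordan structure of A has elementary divisors (x + 5)^2, (x + 5)^2. Arranging the block sizes at each eigenvalue in decreasing order and taking row products gives the invariant factors.

Invariant factors (smallest first, each dividing the next): (x + 5)^2, (x + 5)^2.

Check: the last factor (x + 5)^2 is the minimal polynomial, and the product (x + 5)^4 is the characteristic polynomial.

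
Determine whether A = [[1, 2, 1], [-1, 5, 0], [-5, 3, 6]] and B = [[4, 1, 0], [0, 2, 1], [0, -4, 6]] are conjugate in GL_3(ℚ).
Yes.

Two matrices over a field are similar if and only if they have the same invariant factors.

Both A and B have characteristic polynomial (x - 4)^3 and minimal polynomial (x - 4)^3. Computing further, both have invariant factors (x - 4)^3. Hence A and B are similar.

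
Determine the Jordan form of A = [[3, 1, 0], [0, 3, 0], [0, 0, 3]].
The characteristic polynomial is det(xI - A) = (x - 3)^3, so the eigenvalues are 3 (algebraic multiplicity 3).

For λ = 3: rank(A - 3I) = 1, rank((A - 3I)^2) = 0. The eigenspace has dimension 3 - 1 = 2, so there are 2 Jordan blocks; the rank sequence gives block sizes [2, 1].

Assembling the blocks gives the Jordan form J above.

J = [[3, 1, 0], [0, 3, 0], [0, 0, 3]]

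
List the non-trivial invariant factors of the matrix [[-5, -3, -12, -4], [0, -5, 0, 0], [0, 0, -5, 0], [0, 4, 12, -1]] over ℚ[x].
x + 5, (x + 1)(x + 5)^2

The Jordan structure of A has elementary divisors (x + 5)^2, (x + 5), (x + 1). Arranging the block sizes at each eigenvalue in decreasing order and taking row products gives the invariant factors.

Invariant factors (smallest first, each dividing the next): x + 5, (x + 1)(x + 5)^2.

Check: the last factor (x + 1)(x + 5)^2 is the minimal polynomial, and the product (x + 1)(x + 5)^3 is the characteristic polynomial.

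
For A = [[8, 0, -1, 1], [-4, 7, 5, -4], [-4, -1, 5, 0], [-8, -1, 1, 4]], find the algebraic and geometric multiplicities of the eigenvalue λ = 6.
algebraic multiplicity 4, geometric multiplicity 2

The characteristic polynomial is (x - 6)^4, so the factor x - 6 appears with exponent 4: the algebraic multiplicity is 4.

rank(A - 6I) = 2, so the eigenspace has dimension 4 - 2 = 2: the geometric multiplicity is 2.

Since 2 < 4, A is not diagonalizable.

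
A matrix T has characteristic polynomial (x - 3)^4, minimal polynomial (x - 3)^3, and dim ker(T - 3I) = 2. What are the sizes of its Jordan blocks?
λ = 3: algebraic multiplicity 4 (exponent in χ_T), largest block size 3 (exponent in m_T), 2 blocks (geometric multiplicity). These force block sizes [3, 1].

Jordan blocks: (3, 3), (3, 1)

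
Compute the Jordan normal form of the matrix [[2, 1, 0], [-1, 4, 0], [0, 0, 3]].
J = [[3, 1, 0], [0, 3, 0], [0, 0, 3]]

The characteristic polynomial is det(xI - A) = (x - 3)^3, so the eigenvalues are 3 (algebraic multiplicity 3).

For λ = 3: rank(A - 3I) = 1, rank((A - 3I)^2) = 0. The eigenspace has dimension 3 - 1 = 2, so there are 2 Jordan blocks; the rank sequence gives block sizes [2, 1].

Assembling the blocks gives the Jordan form J above.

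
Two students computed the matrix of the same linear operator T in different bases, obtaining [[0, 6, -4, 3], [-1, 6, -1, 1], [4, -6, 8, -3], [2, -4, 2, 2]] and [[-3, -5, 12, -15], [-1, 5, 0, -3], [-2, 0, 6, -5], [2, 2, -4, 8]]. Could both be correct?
Yes.

Two matrices over a field are similar if and only if they have the same invariant factors.

Both A and B have characteristic polynomial (x - 4)^4 and minimal polynomial (x - 4)^2. Computing further, both have invariant factors (x - 4)^2, (x - 4)^2. Hence A and B are similar.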